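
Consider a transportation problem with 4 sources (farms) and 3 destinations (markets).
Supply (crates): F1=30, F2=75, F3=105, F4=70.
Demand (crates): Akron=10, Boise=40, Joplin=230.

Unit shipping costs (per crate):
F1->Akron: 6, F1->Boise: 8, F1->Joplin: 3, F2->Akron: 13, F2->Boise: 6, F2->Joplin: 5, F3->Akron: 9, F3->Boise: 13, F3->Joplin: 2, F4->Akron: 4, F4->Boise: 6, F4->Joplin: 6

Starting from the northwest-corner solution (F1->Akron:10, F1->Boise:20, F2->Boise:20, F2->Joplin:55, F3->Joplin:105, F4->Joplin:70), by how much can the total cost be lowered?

Current plan cost = 10·6 + 20·8 + 20·6 + 55·5 + 105·2 + 70·6 = 1245.
Optimal plan:
  F1→Joplin: 30 × 3 = 90
  F2→Joplin: 75 × 5 = 375
  F3→Joplin: 105 × 2 = 210
  F4→Akron: 10 × 4 = 40
  F4→Boise: 40 × 6 = 240
  F4→Joplin: 20 × 6 = 120
Optimal cost = 1075.
Saving = 1245 − 1075 = 170.

170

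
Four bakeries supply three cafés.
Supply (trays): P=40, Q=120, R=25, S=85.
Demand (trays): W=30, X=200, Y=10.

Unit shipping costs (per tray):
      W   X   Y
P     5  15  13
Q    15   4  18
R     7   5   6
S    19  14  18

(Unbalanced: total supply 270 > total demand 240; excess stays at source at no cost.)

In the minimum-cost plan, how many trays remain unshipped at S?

An optimal plan:
  P to W: 30 × 5 = 150
  P to Y: 10 × 13 = 130
  Q to X: 120 × 4 = 480
  R to X: 25 × 5 = 125
  S to X: 55 × 14 = 770
Total cost = 1655.
S ships 55 of its 85, leaving 30.

30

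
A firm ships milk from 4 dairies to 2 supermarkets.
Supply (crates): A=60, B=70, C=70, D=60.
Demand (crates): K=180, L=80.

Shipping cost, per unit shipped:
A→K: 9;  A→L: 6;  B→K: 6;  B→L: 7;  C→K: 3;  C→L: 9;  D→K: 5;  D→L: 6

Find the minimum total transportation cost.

An optimal shipping plan:
  A→L: 60 × 6 = 360
  B→K: 70 × 6 = 420
  C→K: 70 × 3 = 210
  D→K: 40 × 5 = 200
  D→L: 20 × 6 = 120
Total = 360 + 420 + 210 + 200 + 120 = 1310.

1310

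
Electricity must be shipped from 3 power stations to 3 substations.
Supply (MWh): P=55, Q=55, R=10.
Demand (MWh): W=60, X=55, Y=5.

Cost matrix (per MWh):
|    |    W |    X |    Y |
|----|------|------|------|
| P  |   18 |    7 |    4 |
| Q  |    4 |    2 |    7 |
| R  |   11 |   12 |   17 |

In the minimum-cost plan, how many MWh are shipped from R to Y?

0

The minimum-cost plan:
  P->X: 50 × 7 = 350
  P->Y: 5 × 4 = 20
  Q->W: 50 × 4 = 200
  Q->X: 5 × 2 = 10
  R->W: 10 × 11 = 110
Total cost = 690.
The route R→Y is not used.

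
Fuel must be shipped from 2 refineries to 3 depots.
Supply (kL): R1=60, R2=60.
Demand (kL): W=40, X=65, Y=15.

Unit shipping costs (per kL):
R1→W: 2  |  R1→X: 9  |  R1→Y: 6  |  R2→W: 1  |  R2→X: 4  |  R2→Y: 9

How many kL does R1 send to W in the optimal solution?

Solving gives:
  R1→W: 40 × 2 = 80
  R1→X: 5 × 9 = 45
  R1→Y: 15 × 6 = 90
  R2→X: 60 × 4 = 240
Total cost = 455.
So R1→W carries 40 kL.

40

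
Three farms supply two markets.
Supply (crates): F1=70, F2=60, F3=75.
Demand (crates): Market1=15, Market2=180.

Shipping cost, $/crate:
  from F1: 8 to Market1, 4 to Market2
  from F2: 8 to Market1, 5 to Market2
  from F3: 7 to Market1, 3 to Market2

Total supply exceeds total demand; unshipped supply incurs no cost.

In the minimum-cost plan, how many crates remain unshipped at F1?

0

An optimal plan:
  F1 to Market2: 70 crates
  F2 to Market1: 15 crates
  F2 to Market2: 35 crates
  F3 to Market2: 75 crates
Total cost = $800.
F1 ships 70 of its 70, leaving 0.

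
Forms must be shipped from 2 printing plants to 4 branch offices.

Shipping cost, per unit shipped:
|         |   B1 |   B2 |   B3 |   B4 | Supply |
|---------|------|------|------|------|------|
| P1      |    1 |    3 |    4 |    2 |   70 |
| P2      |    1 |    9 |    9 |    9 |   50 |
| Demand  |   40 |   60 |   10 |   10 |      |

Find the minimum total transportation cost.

330

Optimal allocation:
  P1 to B2: 60 × 3 = 180
  P1 to B4: 10 × 2 = 20
  P2 to B1: 40 × 1 = 40
  P2 to B3: 10 × 9 = 90
Total = 180 + 20 + 40 + 90 = 330.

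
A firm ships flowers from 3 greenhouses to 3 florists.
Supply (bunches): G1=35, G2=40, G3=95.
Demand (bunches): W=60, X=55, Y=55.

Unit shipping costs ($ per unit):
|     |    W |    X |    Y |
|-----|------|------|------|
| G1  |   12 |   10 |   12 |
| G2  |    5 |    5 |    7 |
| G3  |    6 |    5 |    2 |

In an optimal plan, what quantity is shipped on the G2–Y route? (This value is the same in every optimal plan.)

0

Optimal shipments:
  G1–X: 35 × $10 = $350
  G2–W: 40 × $5 = $200
  G3–W: 20 × $6 = $120
  G3–X: 20 × $5 = $100
  G3–Y: 55 × $2 = $110
Total cost = $880.
The route G2→Y is not used.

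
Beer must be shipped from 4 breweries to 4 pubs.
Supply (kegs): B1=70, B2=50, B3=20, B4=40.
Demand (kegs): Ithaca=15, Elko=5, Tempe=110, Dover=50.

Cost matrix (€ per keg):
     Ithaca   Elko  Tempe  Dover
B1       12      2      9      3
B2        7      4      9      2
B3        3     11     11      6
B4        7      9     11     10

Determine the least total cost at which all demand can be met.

1235

An optimal shipping plan:
  B1->Elko: 5 kegs
  B1->Tempe: 65 kegs
  B2->Dover: 50 kegs
  B3->Ithaca: 15 kegs
  B3->Tempe: 5 kegs
  B4->Tempe: 40 kegs
Total cost = €1235.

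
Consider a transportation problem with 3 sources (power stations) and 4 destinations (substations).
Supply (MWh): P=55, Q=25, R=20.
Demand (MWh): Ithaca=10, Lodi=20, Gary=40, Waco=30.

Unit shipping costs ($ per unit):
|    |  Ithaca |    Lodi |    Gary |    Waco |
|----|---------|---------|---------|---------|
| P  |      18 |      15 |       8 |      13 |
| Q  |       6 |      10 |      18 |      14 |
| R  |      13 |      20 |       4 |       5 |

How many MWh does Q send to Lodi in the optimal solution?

The minimum-cost plan:
  P→Lodi: 5 MWh
  P→Gary: 40 MWh
  P→Waco: 10 MWh
  Q→Ithaca: 10 MWh
  Q→Lodi: 15 MWh
  R→Waco: 20 MWh
Total cost = $835.
So Q→Lodi carries 15 MWh.

15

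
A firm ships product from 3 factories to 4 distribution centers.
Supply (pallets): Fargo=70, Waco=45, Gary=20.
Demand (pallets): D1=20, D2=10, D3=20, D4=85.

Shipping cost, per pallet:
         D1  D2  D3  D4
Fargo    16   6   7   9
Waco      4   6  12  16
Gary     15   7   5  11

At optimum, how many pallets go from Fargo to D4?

The minimum-cost plan:
  Fargo to D4: 70 × 9 = 630
  Waco to D1: 20 × 4 = 80
  Waco to D2: 10 × 6 = 60
  Waco to D4: 15 × 16 = 240
  Gary to D3: 20 × 5 = 100
Total cost = 1110.
So Fargo→D4 carries 70 pallets.

70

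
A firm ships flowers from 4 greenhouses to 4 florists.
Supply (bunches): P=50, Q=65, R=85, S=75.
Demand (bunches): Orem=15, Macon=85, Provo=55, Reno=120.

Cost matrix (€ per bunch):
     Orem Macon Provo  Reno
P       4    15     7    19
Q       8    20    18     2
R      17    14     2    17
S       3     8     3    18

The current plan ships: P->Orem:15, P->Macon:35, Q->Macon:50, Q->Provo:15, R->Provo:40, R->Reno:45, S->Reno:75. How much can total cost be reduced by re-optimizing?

2015

Current plan cost = 15·4 + 35·15 + 50·20 + 15·18 + 40·2 + 45·17 + 75·18 = €4050.
Optimal plan:
  P–Orem: 15 × €4 = €60
  P–Macon: 10 × €15 = €150
  P–Reno: 25 × €19 = €475
  Q–Reno: 65 × €2 = €130
  R–Provo: 55 × €2 = €110
  R–Reno: 30 × €17 = €510
  S–Macon: 75 × €8 = €600
Optimal cost = €2035.
Saving = 4050 − 2035 = €2015.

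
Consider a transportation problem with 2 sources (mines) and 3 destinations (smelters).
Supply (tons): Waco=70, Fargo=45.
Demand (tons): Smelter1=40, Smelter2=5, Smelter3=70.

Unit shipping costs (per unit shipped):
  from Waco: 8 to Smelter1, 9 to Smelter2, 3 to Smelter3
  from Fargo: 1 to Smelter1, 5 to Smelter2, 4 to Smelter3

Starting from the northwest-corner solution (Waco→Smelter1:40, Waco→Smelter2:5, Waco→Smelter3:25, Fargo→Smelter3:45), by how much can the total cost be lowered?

Current plan cost = 40·8 + 5·9 + 25·3 + 45·4 = 620.
Optimal plan:
  Waco to Smelter3: 70 × 3 = 210
  Fargo to Smelter1: 40 × 1 = 40
  Fargo to Smelter2: 5 × 5 = 25
Optimal cost = 275.
Saving = 620 − 275 = 345.

345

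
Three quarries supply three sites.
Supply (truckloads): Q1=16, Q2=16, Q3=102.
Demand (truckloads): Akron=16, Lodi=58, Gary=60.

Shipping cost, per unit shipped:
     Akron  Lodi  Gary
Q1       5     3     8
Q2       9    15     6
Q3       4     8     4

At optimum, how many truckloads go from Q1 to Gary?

The minimum-cost plan:
  Q1→Lodi: 16 truckloads
  Q2→Gary: 16 truckloads
  Q3→Akron: 16 truckloads
  Q3→Lodi: 42 truckloads
  Q3→Gary: 44 truckloads
Total cost = 720.
The route Q1→Gary is not used.

0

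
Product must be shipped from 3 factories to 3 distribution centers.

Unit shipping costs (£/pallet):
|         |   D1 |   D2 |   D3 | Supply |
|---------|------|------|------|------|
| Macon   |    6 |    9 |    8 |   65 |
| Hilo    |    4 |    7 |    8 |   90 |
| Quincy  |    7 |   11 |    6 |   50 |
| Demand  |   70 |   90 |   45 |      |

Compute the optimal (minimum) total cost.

One minimum-cost allocation:
  Macon to D2: 65 × £9 = £585
  Hilo to D1: 65 × £4 = £260
  Hilo to D2: 25 × £7 = £175
  Quincy to D1: 5 × £7 = £35
  Quincy to D3: 45 × £6 = £270
Total = 585 + 260 + 175 + 35 + 270 = £1325.
(Supply check: Macon ships 65; Hilo ships 90; Quincy ships 50.)

1325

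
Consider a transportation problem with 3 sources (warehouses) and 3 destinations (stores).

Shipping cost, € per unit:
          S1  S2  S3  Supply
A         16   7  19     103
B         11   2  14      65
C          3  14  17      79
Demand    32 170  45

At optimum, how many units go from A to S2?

103

Optimal shipments:
  A–S2: 103 × €7 = €721
  B–S2: 65 × €2 = €130
  C–S1: 32 × €3 = €96
  C–S2: 2 × €14 = €28
  C–S3: 45 × €17 = €765
Total cost = €1740.
So A→S2 carries 103 units.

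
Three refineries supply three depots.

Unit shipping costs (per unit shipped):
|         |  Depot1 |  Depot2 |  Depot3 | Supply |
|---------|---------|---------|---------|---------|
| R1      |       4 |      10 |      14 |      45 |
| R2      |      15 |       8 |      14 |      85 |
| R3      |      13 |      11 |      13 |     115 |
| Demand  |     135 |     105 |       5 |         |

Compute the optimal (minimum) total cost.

A cheapest plan:
  R1→Depot1: 45 kL
  R2→Depot2: 85 kL
  R3→Depot1: 90 kL
  R3→Depot2: 20 kL
  R3→Depot3: 5 kL
Total cost = 2315.

2315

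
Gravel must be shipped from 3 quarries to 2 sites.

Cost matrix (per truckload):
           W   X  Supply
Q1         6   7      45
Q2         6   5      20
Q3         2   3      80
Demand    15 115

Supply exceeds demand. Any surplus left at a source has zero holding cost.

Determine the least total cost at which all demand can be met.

An optimal shipping plan:
  Q1–X: 30 × 7 = 210
  Q2–X: 20 × 5 = 100
  Q3–W: 15 × 2 = 30
  Q3–X: 65 × 3 = 195
Total = 210 + 100 + 30 + 195 = 535.
(Supply check: Q1 ships 30; Q2 ships 20; Q3 ships 80.)

535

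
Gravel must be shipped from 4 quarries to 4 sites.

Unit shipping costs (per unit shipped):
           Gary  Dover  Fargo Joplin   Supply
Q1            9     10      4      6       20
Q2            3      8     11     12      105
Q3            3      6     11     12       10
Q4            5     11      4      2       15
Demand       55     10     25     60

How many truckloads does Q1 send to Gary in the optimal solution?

Optimal shipments:
  Q1→Fargo: 20 × 4 = 80
  Q2→Gary: 55 × 3 = 165
  Q2→Fargo: 5 × 11 = 55
  Q2→Joplin: 45 × 12 = 540
  Q3→Dover: 10 × 6 = 60
  Q4→Joplin: 15 × 2 = 30
Total cost = 930.
The route Q1→Gary is not used.

0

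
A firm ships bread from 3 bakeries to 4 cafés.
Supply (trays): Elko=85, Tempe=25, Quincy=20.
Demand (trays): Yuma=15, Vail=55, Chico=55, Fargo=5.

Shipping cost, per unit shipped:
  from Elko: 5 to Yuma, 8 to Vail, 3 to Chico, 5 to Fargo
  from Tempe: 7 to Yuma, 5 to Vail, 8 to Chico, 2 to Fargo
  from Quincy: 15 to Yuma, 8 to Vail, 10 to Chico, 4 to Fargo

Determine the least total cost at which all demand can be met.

625

An optimal shipping plan:
  Elko→Yuma: 15 × 5 = 75
  Elko→Vail: 15 × 8 = 120
  Elko→Chico: 55 × 3 = 165
  Tempe→Vail: 25 × 5 = 125
  Quincy→Vail: 15 × 8 = 120
  Quincy→Fargo: 5 × 4 = 20
Total = 75 + 120 + 165 + 125 + 120 + 20 = 625.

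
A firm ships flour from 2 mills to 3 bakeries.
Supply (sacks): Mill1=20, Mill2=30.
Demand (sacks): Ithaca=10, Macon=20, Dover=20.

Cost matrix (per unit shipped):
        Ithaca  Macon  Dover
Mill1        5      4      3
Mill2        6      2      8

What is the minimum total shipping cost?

An optimal shipping plan:
  Mill1–Dover: 20 × 3 = 60
  Mill2–Ithaca: 10 × 6 = 60
  Mill2–Macon: 20 × 2 = 40
Total = 60 + 60 + 40 = 160.

160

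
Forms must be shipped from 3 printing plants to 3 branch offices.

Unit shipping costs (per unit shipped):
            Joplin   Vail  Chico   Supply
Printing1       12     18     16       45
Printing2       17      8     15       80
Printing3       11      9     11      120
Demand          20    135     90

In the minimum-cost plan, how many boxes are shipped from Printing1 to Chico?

25

Optimal shipments:
  Printing1 to Joplin: 20 × 12 = 240
  Printing1 to Chico: 25 × 16 = 400
  Printing2 to Vail: 80 × 8 = 640
  Printing3 to Vail: 55 × 9 = 495
  Printing3 to Chico: 65 × 11 = 715
Total cost = 2490.
So Printing1→Chico carries 25 boxes.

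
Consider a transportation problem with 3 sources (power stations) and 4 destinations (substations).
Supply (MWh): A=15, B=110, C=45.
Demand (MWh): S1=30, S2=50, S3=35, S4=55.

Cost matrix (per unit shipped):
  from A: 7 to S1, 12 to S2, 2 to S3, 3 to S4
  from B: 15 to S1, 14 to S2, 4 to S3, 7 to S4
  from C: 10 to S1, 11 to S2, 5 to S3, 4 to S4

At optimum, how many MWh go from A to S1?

Optimal shipments:
  A→S1: 15 × 7 = 105
  B→S2: 50 × 14 = 700
  B→S3: 35 × 4 = 140
  B→S4: 25 × 7 = 175
  C→S1: 15 × 10 = 150
  C→S4: 30 × 4 = 120
Total cost = 1390.
So A→S1 carries 15 MWh.

15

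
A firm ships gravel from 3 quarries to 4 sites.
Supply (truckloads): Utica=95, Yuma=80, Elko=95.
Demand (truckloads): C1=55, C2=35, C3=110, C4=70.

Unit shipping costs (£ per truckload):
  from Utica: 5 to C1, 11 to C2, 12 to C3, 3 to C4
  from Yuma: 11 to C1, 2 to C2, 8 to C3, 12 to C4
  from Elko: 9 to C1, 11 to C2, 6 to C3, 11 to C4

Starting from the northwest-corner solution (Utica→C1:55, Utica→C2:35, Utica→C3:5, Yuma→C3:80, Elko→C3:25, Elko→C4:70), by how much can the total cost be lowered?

Current plan cost = 55·5 + 35·11 + 5·12 + 80·8 + 25·6 + 70·11 = £2280.
Optimal plan:
  Utica to C1: 25 truckloads
  Utica to C4: 70 truckloads
  Yuma to C1: 30 truckloads
  Yuma to C2: 35 truckloads
  Yuma to C3: 15 truckloads
  Elko to C3: 95 truckloads
Optimal cost = £1425.
Saving = 2280 − 1425 = £855.

855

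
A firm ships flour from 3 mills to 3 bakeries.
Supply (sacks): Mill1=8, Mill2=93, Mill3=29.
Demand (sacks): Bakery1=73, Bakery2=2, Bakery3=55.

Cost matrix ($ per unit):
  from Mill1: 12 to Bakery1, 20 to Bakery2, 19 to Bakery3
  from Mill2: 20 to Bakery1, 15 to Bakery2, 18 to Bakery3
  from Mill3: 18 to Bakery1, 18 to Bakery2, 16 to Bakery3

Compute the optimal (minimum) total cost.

One minimum-cost allocation:
  Mill1–Bakery1: 8 × $12 = $96
  Mill2–Bakery1: 36 × $20 = $720
  Mill2–Bakery2: 2 × $15 = $30
  Mill2–Bakery3: 55 × $18 = $990
  Mill3–Bakery1: 29 × $18 = $522
Total = 96 + 720 + 30 + 990 + 522 = $2358.

2358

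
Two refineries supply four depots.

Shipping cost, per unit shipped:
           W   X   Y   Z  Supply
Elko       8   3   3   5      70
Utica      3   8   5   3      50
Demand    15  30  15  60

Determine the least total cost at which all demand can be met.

One minimum-cost allocation:
  Elko to X: 30 × 3 = 90
  Elko to Y: 15 × 3 = 45
  Elko to Z: 25 × 5 = 125
  Utica to W: 15 × 3 = 45
  Utica to Z: 35 × 3 = 105
Total = 90 + 45 + 125 + 45 + 105 = 410.

410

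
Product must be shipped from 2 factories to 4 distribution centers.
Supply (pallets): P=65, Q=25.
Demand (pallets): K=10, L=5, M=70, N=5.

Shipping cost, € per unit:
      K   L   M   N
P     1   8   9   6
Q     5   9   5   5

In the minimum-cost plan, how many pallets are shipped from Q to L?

The minimum-cost plan:
  P to K: 10 × €1 = €10
  P to L: 5 × €8 = €40
  P to M: 45 × €9 = €405
  P to N: 5 × €6 = €30
  Q to M: 25 × €5 = €125
Total cost = €610.
The route Q→L is not used.

0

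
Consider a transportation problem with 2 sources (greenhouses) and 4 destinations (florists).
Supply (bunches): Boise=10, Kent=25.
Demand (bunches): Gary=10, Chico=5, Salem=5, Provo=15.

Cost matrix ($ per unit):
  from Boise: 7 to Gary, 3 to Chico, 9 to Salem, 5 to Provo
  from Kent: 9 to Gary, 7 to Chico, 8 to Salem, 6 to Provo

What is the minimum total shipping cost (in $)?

225

A cheapest plan:
  Boise→Gary: 5 × $7 = $35
  Boise→Chico: 5 × $3 = $15
  Kent→Gary: 5 × $9 = $45
  Kent→Salem: 5 × $8 = $40
  Kent→Provo: 15 × $6 = $90
Total = 35 + 15 + 45 + 40 + 90 = $225.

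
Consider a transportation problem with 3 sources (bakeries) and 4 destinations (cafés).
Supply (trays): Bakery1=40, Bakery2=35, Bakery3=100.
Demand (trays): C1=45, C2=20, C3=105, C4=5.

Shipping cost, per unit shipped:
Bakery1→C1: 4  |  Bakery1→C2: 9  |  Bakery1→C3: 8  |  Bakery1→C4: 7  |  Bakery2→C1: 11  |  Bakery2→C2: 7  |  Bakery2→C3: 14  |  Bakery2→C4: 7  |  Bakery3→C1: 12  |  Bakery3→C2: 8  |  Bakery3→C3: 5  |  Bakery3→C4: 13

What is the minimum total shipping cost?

960

A cheapest plan:
  Bakery1 to C1: 40 × 4 = 160
  Bakery2 to C1: 5 × 11 = 55
  Bakery2 to C2: 20 × 7 = 140
  Bakery2 to C3: 5 × 14 = 70
  Bakery2 to C4: 5 × 7 = 35
  Bakery3 to C3: 100 × 5 = 500
Total = 160 + 55 + 140 + 70 + 35 + 500 = 960.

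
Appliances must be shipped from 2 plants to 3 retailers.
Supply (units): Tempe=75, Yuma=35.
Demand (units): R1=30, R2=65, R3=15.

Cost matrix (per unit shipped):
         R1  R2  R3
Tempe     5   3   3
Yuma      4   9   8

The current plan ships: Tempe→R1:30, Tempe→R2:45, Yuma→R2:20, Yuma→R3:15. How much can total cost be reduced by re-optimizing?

200

Current plan cost = 30·5 + 45·3 + 20·9 + 15·8 = 585.
Optimal plan:
  Tempe to R2: 65 × 3 = 195
  Tempe to R3: 10 × 3 = 30
  Yuma to R1: 30 × 4 = 120
  Yuma to R3: 5 × 8 = 40
Optimal cost = 385.
Saving = 585 − 385 = 200.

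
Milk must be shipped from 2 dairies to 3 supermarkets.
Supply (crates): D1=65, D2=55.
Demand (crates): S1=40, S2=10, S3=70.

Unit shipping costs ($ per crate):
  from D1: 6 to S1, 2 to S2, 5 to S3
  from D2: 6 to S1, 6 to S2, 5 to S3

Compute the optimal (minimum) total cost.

An optimal shipping plan:
  D1→S1: 40 × $6 = $240
  D1→S2: 10 × $2 = $20
  D1→S3: 15 × $5 = $75
  D2→S3: 55 × $5 = $275
Total = 240 + 20 + 75 + 275 = $610.
(Supply check: D1 ships 65; D2 ships 55.)

610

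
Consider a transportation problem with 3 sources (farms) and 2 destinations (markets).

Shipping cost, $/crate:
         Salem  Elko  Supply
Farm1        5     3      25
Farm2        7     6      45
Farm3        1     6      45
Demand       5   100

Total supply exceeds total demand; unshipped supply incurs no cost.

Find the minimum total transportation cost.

530

An optimal shipping plan:
  Farm1–Elko: 25 × $3 = $75
  Farm2–Elko: 35 × $6 = $210
  Farm3–Salem: 5 × $1 = $5
  Farm3–Elko: 40 × $6 = $240
Total = 75 + 210 + 5 + 240 = $530.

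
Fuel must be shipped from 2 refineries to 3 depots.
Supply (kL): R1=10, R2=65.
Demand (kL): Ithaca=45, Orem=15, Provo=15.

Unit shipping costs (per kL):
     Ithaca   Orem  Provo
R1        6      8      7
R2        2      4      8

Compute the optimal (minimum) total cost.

260

An optimal shipping plan:
  R1→Provo: 10 kL
  R2→Ithaca: 45 kL
  R2→Orem: 15 kL
  R2→Provo: 5 kL
Total cost = 260.
(Supply check: R1 ships 10; R2 ships 65.)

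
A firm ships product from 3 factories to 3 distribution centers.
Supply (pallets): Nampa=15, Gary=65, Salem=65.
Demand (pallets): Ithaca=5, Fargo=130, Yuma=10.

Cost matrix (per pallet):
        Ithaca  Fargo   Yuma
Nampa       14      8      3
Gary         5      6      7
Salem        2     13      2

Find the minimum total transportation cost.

1190

One minimum-cost allocation:
  Nampa–Fargo: 15 × 8 = 120
  Gary–Fargo: 65 × 6 = 390
  Salem–Ithaca: 5 × 2 = 10
  Salem–Fargo: 50 × 13 = 650
  Salem–Yuma: 10 × 2 = 20
Total = 120 + 390 + 10 + 650 + 20 = 1190.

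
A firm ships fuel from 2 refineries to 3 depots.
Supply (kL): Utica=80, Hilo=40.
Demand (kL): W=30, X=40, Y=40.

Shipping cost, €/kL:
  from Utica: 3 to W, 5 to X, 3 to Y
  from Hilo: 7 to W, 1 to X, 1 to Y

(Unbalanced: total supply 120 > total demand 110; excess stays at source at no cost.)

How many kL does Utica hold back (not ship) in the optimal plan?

An optimal plan:
  Utica→W: 30 × €3 = €90
  Utica→Y: 40 × €3 = €120
  Hilo→X: 40 × €1 = €40
Total cost = €250.
Utica ships 70 of its 80, leaving 10.

10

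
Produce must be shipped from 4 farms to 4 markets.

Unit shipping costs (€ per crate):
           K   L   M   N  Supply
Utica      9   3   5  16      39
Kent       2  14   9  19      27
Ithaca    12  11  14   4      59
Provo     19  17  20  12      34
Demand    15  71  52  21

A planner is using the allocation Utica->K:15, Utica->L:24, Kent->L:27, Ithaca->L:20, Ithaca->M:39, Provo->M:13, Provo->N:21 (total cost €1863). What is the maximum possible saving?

Current plan cost = 15·9 + 24·3 + 27·14 + 20·11 + 39·14 + 13·20 + 21·12 = €1863.
Optimal plan:
  Utica→M: 39 × €5 = €195
  Kent→K: 15 × €2 = €30
  Kent→M: 12 × €9 = €108
  Ithaca→L: 37 × €11 = €407
  Ithaca→M: 1 × €14 = €14
  Ithaca→N: 21 × €4 = €84
  Provo→L: 34 × €17 = €578
Optimal cost = €1416.
Saving = 1863 − 1416 = €447.

447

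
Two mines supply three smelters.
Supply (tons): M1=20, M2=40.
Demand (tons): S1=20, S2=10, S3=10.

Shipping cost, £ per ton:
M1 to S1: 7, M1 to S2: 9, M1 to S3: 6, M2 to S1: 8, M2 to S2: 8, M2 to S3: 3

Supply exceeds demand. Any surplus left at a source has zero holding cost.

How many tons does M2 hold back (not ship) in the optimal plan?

20

An optimal plan:
  M1–S1: 20 tons
  M2–S2: 10 tons
  M2–S3: 10 tons
Total cost = £250.
M2 ships 20 of its 40, leaving 20.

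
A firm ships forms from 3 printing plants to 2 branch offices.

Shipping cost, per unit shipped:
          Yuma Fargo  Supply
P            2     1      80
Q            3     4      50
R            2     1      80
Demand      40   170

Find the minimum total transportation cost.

320

One minimum-cost allocation:
  P to Fargo: 80 × 1 = 80
  Q to Yuma: 40 × 3 = 120
  Q to Fargo: 10 × 4 = 40
  R to Fargo: 80 × 1 = 80
Total = 80 + 120 + 40 + 80 = 320.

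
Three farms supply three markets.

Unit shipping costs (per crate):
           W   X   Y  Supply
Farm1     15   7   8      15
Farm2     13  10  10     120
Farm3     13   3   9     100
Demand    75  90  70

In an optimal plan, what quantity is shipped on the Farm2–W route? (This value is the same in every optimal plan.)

Solving gives:
  Farm1->Y: 15 crates
  Farm2->W: 75 crates
  Farm2->Y: 45 crates
  Farm3->X: 90 crates
  Farm3->Y: 10 crates
Total cost = 1905.
So Farm2→W carries 75 crates.

75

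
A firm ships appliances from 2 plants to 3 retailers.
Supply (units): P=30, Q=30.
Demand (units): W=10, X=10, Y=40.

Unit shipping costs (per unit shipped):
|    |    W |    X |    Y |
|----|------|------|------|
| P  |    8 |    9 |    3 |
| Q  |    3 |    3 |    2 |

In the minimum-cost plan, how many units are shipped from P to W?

The minimum-cost plan:
  P–Y: 30 × 3 = 90
  Q–W: 10 × 3 = 30
  Q–X: 10 × 3 = 30
  Q–Y: 10 × 2 = 20
Total cost = 170.
The route P→W is not used.

0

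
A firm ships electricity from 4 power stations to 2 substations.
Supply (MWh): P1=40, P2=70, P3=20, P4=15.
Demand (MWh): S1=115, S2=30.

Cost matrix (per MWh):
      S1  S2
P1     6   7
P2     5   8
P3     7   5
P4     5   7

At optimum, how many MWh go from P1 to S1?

The minimum-cost plan:
  P1->S1: 30 MWh
  P1->S2: 10 MWh
  P2->S1: 70 MWh
  P3->S2: 20 MWh
  P4->S1: 15 MWh
Total cost = 775.
So P1→S1 carries 30 MWh.

30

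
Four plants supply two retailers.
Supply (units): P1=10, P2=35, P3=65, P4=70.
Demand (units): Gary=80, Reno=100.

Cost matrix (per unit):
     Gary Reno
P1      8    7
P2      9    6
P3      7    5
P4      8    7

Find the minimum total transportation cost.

An optimal shipping plan:
  P1–Gary: 10 × 8 = 80
  P2–Reno: 35 × 6 = 210
  P3–Reno: 65 × 5 = 325
  P4–Gary: 70 × 8 = 560
Total = 80 + 210 + 325 + 560 = 1175.
(Supply check: P1 ships 10; P2 ships 35; P3 ships 65; P4 ships 70.)

1175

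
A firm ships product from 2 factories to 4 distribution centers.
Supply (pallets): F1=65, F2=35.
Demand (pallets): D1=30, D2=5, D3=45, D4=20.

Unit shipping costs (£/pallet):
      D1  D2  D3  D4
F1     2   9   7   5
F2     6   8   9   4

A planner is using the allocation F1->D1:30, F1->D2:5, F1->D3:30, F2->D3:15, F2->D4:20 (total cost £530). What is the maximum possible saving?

Current plan cost = 30·2 + 5·9 + 30·7 + 15·9 + 20·4 = £530.
Optimal plan:
  F1→D1: 30 × £2 = £60
  F1→D3: 35 × £7 = £245
  F2→D2: 5 × £8 = £40
  F2→D3: 10 × £9 = £90
  F2→D4: 20 × £4 = £80
Optimal cost = £515.
Saving = 530 − 515 = £15.

15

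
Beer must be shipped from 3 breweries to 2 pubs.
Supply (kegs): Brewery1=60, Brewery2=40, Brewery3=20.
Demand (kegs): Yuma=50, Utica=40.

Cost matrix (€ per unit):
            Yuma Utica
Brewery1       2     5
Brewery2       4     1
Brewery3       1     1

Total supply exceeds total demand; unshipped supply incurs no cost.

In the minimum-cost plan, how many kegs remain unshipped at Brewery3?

An optimal plan:
  Brewery1–Yuma: 30 × €2 = €60
  Brewery2–Utica: 40 × €1 = €40
  Brewery3–Yuma: 20 × €1 = €20
Total cost = €120.
Brewery3 ships 20 of its 20, leaving 0.

0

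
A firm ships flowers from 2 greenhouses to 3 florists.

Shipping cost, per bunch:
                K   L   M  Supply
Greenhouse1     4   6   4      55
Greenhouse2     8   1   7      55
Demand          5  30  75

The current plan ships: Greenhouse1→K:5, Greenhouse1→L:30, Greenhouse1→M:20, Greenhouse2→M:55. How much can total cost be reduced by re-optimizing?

240

Current plan cost = 5·4 + 30·6 + 20·4 + 55·7 = 665.
Optimal plan:
  Greenhouse1–K: 5 × 4 = 20
  Greenhouse1–M: 50 × 4 = 200
  Greenhouse2–L: 30 × 1 = 30
  Greenhouse2–M: 25 × 7 = 175
Optimal cost = 425.
Saving = 665 − 425 = 240.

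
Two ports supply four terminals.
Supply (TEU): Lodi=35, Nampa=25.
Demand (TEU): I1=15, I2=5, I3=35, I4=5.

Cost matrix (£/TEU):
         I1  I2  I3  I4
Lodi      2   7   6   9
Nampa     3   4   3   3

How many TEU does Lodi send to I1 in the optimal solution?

The minimum-cost plan:
  Lodi->I1: 15 × £2 = £30
  Lodi->I2: 5 × £7 = £35
  Lodi->I3: 15 × £6 = £90
  Nampa->I3: 20 × £3 = £60
  Nampa->I4: 5 × £3 = £15
Total cost = £230.
So Lodi→I1 carries 15 TEU.

15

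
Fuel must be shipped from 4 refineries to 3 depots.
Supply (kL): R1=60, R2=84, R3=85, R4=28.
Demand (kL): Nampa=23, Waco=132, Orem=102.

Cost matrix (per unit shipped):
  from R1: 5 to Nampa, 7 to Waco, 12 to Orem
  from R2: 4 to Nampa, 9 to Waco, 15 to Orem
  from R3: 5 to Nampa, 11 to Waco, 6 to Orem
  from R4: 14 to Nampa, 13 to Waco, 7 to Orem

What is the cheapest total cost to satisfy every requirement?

One minimum-cost allocation:
  R1 to Waco: 60 × 7 = 420
  R2 to Nampa: 12 × 4 = 48
  R2 to Waco: 72 × 9 = 648
  R3 to Nampa: 11 × 5 = 55
  R3 to Orem: 74 × 6 = 444
  R4 to Orem: 28 × 7 = 196
Total = 420 + 48 + 648 + 55 + 444 + 196 = 1811.
(Supply check: R1 ships 60; R2 ships 84; R3 ships 85; R4 ships 28.)

1811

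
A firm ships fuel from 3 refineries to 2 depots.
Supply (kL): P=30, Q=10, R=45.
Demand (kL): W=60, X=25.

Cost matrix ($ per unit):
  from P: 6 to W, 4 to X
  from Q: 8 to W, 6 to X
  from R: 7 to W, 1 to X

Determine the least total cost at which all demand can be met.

An optimal shipping plan:
  P to W: 30 kL
  Q to W: 10 kL
  R to W: 20 kL
  R to X: 25 kL
Total cost = $425.
(Supply check: P ships 30; Q ships 10; R ships 45.)

425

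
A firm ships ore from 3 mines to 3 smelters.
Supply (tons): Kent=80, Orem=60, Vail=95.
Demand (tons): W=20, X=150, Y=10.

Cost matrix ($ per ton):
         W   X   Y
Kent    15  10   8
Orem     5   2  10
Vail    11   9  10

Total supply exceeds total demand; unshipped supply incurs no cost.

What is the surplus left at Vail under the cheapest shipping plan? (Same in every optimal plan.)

0

An optimal plan:
  Kent to X: 15 × $10 = $150
  Kent to Y: 10 × $8 = $80
  Orem to X: 60 × $2 = $120
  Vail to W: 20 × $11 = $220
  Vail to X: 75 × $9 = $675
Total cost = $1245.
Vail ships 95 of its 95, leaving 0.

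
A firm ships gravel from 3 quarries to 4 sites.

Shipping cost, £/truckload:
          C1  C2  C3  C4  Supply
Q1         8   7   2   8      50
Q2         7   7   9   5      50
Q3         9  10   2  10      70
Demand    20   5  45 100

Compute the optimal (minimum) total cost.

965

Optimal allocation:
  Q1 to C2: 5 × £7 = £35
  Q1 to C4: 45 × £8 = £360
  Q2 to C4: 50 × £5 = £250
  Q3 to C1: 20 × £9 = £180
  Q3 to C3: 45 × £2 = £90
  Q3 to C4: 5 × £10 = £50
Total = 35 + 360 + 250 + 180 + 90 + 50 = £965.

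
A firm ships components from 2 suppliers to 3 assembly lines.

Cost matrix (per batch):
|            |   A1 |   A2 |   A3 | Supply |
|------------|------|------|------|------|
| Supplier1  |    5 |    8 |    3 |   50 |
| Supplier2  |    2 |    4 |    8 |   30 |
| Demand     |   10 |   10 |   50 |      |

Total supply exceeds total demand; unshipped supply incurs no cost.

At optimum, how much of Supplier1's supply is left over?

0

Minimum-cost shipments:
  Supplier1–A3: 50 × 3 = 150
  Supplier2–A1: 10 × 2 = 20
  Supplier2–A2: 10 × 4 = 40
Total cost = 210.
Supplier1 ships 50 of its 50, leaving 0.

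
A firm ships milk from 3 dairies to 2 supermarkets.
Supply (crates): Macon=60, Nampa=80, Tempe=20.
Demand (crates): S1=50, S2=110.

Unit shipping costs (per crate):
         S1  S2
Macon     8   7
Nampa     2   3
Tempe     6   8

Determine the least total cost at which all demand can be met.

A cheapest plan:
  Macon→S2: 60 × 7 = 420
  Nampa→S1: 30 × 2 = 60
  Nampa→S2: 50 × 3 = 150
  Tempe→S1: 20 × 6 = 120
Total = 420 + 60 + 150 + 120 = 750.

750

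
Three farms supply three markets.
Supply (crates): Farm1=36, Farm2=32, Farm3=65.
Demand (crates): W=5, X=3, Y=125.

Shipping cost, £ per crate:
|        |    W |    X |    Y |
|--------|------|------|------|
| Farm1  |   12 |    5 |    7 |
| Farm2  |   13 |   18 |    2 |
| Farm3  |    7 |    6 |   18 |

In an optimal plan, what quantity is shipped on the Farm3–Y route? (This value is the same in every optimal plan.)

The minimum-cost plan:
  Farm1–Y: 36 × £7 = £252
  Farm2–Y: 32 × £2 = £64
  Farm3–W: 5 × £7 = £35
  Farm3–X: 3 × £6 = £18
  Farm3–Y: 57 × £18 = £1026
Total cost = £1395.
So Farm3→Y carries 57 crates.

57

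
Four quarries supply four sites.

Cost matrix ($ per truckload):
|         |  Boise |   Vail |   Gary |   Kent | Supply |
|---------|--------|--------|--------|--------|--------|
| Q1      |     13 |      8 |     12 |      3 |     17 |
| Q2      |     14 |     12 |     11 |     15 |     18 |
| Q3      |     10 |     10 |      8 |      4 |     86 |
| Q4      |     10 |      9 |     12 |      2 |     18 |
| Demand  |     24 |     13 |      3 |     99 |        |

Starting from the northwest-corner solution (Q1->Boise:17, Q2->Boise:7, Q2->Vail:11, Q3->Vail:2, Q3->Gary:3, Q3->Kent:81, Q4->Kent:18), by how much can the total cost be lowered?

Current plan cost = 17·13 + 7·14 + 11·12 + 2·10 + 3·8 + 81·4 + 18·2 = $855.
Optimal plan:
  Q1->Kent: 17 truckloads
  Q2->Boise: 2 truckloads
  Q2->Vail: 13 truckloads
  Q2->Gary: 3 truckloads
  Q3->Boise: 22 truckloads
  Q3->Kent: 64 truckloads
  Q4->Kent: 18 truckloads
Optimal cost = $780.
Saving = 855 − 780 = $75.

75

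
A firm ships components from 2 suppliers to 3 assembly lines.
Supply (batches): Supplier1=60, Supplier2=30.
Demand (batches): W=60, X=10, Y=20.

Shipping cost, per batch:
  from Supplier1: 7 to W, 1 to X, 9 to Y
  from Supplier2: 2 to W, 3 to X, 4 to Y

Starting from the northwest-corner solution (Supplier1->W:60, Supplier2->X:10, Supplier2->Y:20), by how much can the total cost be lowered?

Current plan cost = 60·7 + 10·3 + 20·4 = 530.
Optimal plan:
  Supplier1->W: 30 × 7 = 210
  Supplier1->X: 10 × 1 = 10
  Supplier1->Y: 20 × 9 = 180
  Supplier2->W: 30 × 2 = 60
Optimal cost = 460.
Saving = 530 − 460 = 70.

70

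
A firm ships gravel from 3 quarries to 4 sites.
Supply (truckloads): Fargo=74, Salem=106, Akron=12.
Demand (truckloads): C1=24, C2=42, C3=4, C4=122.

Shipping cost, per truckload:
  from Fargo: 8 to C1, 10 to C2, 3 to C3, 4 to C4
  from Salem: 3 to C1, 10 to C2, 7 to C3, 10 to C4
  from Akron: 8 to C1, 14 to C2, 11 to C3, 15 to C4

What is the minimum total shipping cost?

One minimum-cost allocation:
  Fargo–C4: 74 × 4 = 296
  Salem–C1: 24 × 3 = 72
  Salem–C2: 34 × 10 = 340
  Salem–C4: 48 × 10 = 480
  Akron–C2: 8 × 14 = 112
  Akron–C3: 4 × 11 = 44
Total = 296 + 72 + 340 + 480 + 112 + 44 = 1344.

1344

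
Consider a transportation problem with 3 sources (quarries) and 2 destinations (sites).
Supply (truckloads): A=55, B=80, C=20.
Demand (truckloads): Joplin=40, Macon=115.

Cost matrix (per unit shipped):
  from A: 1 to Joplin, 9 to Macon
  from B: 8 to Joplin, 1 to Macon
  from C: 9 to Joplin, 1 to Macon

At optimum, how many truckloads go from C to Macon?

20

The minimum-cost plan:
  A→Joplin: 40 × 1 = 40
  A→Macon: 15 × 9 = 135
  B→Macon: 80 × 1 = 80
  C→Macon: 20 × 1 = 20
Total cost = 275.
So C→Macon carries 20 truckloads.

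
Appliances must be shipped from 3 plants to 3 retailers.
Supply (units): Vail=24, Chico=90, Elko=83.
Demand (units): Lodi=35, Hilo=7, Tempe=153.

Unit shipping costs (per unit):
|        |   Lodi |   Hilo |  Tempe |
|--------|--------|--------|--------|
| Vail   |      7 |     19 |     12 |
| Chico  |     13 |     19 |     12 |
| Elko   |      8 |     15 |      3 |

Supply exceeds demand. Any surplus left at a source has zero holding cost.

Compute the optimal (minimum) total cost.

1533

One minimum-cost allocation:
  Vail–Lodi: 24 × 7 = 168
  Chico–Lodi: 11 × 13 = 143
  Chico–Hilo: 7 × 19 = 133
  Chico–Tempe: 70 × 12 = 840
  Elko–Tempe: 83 × 3 = 249
Total = 168 + 143 + 133 + 840 + 249 = 1533.
(Supply check: Vail ships 24; Chico ships 88; Elko ships 83.)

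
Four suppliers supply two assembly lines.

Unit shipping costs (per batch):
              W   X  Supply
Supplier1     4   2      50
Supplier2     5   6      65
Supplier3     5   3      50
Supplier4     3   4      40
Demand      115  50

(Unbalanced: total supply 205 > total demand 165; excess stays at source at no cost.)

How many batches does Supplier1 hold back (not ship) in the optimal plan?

An optimal plan:
  Supplier1–X: 50 × 2 = 100
  Supplier2–W: 25 × 5 = 125
  Supplier3–W: 50 × 5 = 250
  Supplier4–W: 40 × 3 = 120
Total cost = 595.
Supplier1 ships 50 of its 50, leaving 0.

0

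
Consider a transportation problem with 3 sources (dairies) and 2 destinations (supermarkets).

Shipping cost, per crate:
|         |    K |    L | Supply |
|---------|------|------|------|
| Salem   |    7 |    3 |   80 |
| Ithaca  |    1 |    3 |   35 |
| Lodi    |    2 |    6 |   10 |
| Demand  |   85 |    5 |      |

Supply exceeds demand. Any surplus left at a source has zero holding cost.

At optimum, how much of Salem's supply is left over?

Minimum-cost shipments:
  Salem->K: 40 × 7 = 280
  Salem->L: 5 × 3 = 15
  Ithaca->K: 35 × 1 = 35
  Lodi->K: 10 × 2 = 20
Total cost = 350.
Salem ships 45 of its 80, leaving 35.

35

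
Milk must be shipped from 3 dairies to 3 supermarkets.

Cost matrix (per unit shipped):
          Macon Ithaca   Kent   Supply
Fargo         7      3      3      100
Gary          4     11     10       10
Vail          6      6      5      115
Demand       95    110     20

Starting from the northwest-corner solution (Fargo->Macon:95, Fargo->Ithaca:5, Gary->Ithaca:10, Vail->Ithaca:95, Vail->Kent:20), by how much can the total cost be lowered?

450

Current plan cost = 95·7 + 5·3 + 10·11 + 95·6 + 20·5 = 1460.
Optimal plan:
  Fargo–Ithaca: 100 × 3 = 300
  Gary–Macon: 10 × 4 = 40
  Vail–Macon: 85 × 6 = 510
  Vail–Ithaca: 10 × 6 = 60
  Vail–Kent: 20 × 5 = 100
Optimal cost = 1010.
Saving = 1460 − 1010 = 450.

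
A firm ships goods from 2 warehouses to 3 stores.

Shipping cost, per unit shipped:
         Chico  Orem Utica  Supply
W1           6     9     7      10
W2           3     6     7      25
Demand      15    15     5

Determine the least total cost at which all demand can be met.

185

A cheapest plan:
  W1–Chico: 5 × 6 = 30
  W1–Utica: 5 × 7 = 35
  W2–Chico: 10 × 3 = 30
  W2–Orem: 15 × 6 = 90
Total = 30 + 35 + 30 + 90 = 185.
(Supply check: W1 ships 10; W2 ships 25.)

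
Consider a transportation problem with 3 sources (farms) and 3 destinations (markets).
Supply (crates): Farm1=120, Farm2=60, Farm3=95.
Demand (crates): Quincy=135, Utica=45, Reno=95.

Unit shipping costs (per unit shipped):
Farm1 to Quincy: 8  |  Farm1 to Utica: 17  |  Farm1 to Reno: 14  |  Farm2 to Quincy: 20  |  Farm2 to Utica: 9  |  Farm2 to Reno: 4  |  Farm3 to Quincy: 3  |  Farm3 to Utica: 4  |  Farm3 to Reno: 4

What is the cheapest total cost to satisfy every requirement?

A cheapest plan:
  Farm1->Quincy: 120 × 8 = 960
  Farm2->Reno: 60 × 4 = 240
  Farm3->Quincy: 15 × 3 = 45
  Farm3->Utica: 45 × 4 = 180
  Farm3->Reno: 35 × 4 = 140
Total = 960 + 240 + 45 + 180 + 140 = 1565.

1565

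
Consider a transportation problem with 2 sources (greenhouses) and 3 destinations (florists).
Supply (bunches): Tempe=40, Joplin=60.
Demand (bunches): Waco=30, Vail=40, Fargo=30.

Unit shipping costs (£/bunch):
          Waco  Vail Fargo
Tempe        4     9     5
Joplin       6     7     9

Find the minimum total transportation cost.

590

One minimum-cost allocation:
  Tempe→Waco: 10 × £4 = £40
  Tempe→Fargo: 30 × £5 = £150
  Joplin→Waco: 20 × £6 = £120
  Joplin→Vail: 40 × £7 = £280
Total = 40 + 150 + 120 + 280 = £590.
(Supply check: Tempe ships 40; Joplin ships 60.)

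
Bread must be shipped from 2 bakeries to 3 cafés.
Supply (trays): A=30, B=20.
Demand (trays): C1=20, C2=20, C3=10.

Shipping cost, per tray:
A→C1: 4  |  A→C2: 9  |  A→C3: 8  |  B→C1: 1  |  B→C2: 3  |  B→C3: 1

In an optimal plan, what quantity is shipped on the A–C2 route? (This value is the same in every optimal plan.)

The minimum-cost plan:
  A->C1: 20 trays
  A->C2: 10 trays
  B->C2: 10 trays
  B->C3: 10 trays
Total cost = 210.
So A→C2 carries 10 trays.

10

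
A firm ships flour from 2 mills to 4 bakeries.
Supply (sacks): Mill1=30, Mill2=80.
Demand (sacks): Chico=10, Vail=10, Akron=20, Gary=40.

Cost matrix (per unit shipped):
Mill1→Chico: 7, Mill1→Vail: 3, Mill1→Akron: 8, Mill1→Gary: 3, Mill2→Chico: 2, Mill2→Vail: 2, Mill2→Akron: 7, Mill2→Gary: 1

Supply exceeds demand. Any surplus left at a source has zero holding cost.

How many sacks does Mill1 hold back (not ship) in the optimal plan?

30

Minimum-cost shipments:
  Mill2→Chico: 10 sacks
  Mill2→Vail: 10 sacks
  Mill2→Akron: 20 sacks
  Mill2→Gary: 40 sacks
Total cost = 220.
Mill1 ships 0 of its 30, leaving 30.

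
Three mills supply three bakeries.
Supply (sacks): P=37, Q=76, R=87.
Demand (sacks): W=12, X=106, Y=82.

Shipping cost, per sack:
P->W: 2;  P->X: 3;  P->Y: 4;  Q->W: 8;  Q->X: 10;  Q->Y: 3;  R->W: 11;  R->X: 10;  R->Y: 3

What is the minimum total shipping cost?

An optimal shipping plan:
  P–X: 37 × 3 = 111
  Q–W: 12 × 8 = 96
  Q–Y: 64 × 3 = 192
  R–X: 69 × 10 = 690
  R–Y: 18 × 3 = 54
Total = 111 + 96 + 192 + 690 + 54 = 1143.
(Supply check: P ships 37; Q ships 76; R ships 87.)

1143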